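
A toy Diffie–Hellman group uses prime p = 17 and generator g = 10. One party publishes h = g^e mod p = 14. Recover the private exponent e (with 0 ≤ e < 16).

3

Successive powers of 10 modulo 17:
  10^0=1  10^1=10  10^2=15  10^3=14
So 10^3 ≡ 14 (mod 17), giving e = 3.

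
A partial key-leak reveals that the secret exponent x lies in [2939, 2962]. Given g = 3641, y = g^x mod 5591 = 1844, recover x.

2956

Compute 3641^2939 mod 5591 = 3901, then multiply by 3641 repeatedly:
  3641^2939=3901  3641^2940=2401  3641^2941=3308  3641^2942=1414  3641^2943=4654
  3641^2944=4484  3641^2945=524  3641^2946=1353  3641^2947=602  3641^2948=210
  3641^2949=4234  3641^2950=1607  3641^2951=2901  3641^2952=1142  3641^2953=3909
  3641^2954=3574  3641^2955=2677  3641^2956=1844
Found 1844 at exponent 2956.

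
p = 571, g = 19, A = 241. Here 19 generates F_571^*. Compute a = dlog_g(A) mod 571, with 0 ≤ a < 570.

Baby-step giant-step with m = ceil(sqrt(570)) = 24.
Baby table (19^j mod 571 for j=0..23):
  0:1  1:19  2:361  3:7  4:133  5:243  6:49  7:360
  8:559  9:343  10:236  11:487  12:117  13:510  14:554  15:248
  16:144  17:452  18:23  19:437  20:309  21:161  22:204  23:450
Giant step factor: 19^(-24) ≡ 38 (mod 571).
Scan 241·38^i mod 571 for i = 0, 1, …:
  i=0: 241   i=1: 22   i=2: 265   i=3: 363
  i=4: 90   i=5: 565   i=6: 343
Match at i=6, j=9: a = 6·24 + 9 = 153.

153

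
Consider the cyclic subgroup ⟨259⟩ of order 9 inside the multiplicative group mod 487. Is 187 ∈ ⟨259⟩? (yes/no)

yes

187 ∈ ⟨259⟩ iff 187^9 ≡ 1 (mod 487), since |⟨259⟩| = 9.
187^9 mod 487 = 1.
Since 1 = 1, 187 lies in the subgroup.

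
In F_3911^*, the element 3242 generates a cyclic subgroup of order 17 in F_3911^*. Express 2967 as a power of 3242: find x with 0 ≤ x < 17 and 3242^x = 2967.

Successive powers of 3242 modulo 3911:
  3242^0=1  3242^1=3242  3242^2=1707  3242^3=29  3242^4=154  3242^5=2571
  3242^6=841  3242^7=555  3242^8=250  3242^9=923  3242^10=451  3242^11=3339
  3242^12=3301  3242^13=1346  3242^14=2967
So 3242^14 ≡ 2967 (mod 3911), giving x = 14.

14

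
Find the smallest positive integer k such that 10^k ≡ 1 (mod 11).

The order of 10 must divide p − 1 = 10 = 2 · 5.
Divisors: 1, 2, 5, 10.
Check each in increasing order: 10^1 ≡ 10;  10^2 ≡ 1.
Smallest exponent giving 1 is 2.

2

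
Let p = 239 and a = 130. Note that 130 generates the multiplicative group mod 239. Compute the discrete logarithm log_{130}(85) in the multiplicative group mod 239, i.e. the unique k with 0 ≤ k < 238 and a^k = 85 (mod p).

Baby-step giant-step with m = ceil(sqrt(238)) = 16.
Baby table (130^j mod 239 for j=0..15):
  0:1  1:130  2:170  3:112  4:220  5:159  6:116  7:23
  8:122  9:86  10:186  11:41  12:72  13:39  14:51  15:177
Giant step factor: 130^(-16) ≡ 134 (mod 239).
Scan 85·134^i mod 239 for i = 0, 1, …:
  i=0: 85   i=1: 157   i=2: 6   i=3: 87
  i=4: 186
Match at i=4, j=10: k = 4·16 + 10 = 74.

74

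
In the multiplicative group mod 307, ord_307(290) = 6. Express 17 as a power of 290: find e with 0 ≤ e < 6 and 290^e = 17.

4

Successive powers of 290 modulo 307:
  290^0=1  290^1=290  290^2=289  290^3=306  290^4=17
So 290^4 ≡ 17 (mod 307), giving e = 4.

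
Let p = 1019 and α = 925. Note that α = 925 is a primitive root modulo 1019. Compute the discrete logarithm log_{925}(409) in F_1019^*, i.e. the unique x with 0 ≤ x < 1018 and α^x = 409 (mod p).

Baby-step giant-step with m = ceil(sqrt(1018)) = 32.
Baby table (925^j mod 1019 for j=0..31):
  0:1  1:925  2:684  3:920  4:135  5:557  6:630  7:901
  8:902  9:808  10:473  11:374  12:509  13:47  14:677  15:559
  16:442  17:231  18:704  19:59  20:568  21:615  22:273  23:832
  24:255  25:486  26:171  27:230  28:798  29:394  30:667  31:480
Giant step factor: 925^(-32) ≡ 958 (mod 1019).
Scan 409·958^i mod 1019 for i = 0, 1, …:
  i=0: 409   i=1: 526   i=2: 522   i=3: 766
  i=4: 148   i=5: 143   i=6: 448   i=7: 185
  i=8: 943   i=9: 560   i=10: 486
Match at i=10, j=25: x = 10·32 + 25 = 345.

345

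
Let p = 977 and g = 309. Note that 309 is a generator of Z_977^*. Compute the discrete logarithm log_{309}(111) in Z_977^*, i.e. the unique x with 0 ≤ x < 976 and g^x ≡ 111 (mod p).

470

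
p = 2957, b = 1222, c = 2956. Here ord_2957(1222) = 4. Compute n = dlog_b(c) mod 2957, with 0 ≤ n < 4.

2

Successive powers of 1222 modulo 2957:
  1222^0=1  1222^1=1222  1222^2=2956
So 1222^2 ≡ 2956 (mod 2957), giving n = 2.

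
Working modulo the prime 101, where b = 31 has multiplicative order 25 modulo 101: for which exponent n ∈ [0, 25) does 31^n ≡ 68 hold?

Successive powers of 31 modulo 101:
  31^0=1  31^1=31  31^2=52  31^3=97  31^4=78  31^5=95
  31^6=16  31^7=92  31^8=24  31^9=37  31^10=36  31^11=5
  31^12=54  31^13=58  31^14=81  31^15=87  31^16=71  31^17=80
  31^18=56  31^19=19  31^20=84  31^21=79  31^22=25  31^23=68
So 31^23 ≡ 68 (mod 101), giving n = 23.

23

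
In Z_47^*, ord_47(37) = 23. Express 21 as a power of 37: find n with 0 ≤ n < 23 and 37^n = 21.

10

Successive powers of 37 modulo 47:
  37^0=1  37^1=37  37^2=6  37^3=34  37^4=36  37^5=16
  37^6=28  37^7=2  37^8=27  37^9=12  37^10=21
So 37^10 ≡ 21 (mod 47), giving n = 10.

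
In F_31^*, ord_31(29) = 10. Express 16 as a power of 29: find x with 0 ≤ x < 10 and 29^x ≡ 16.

4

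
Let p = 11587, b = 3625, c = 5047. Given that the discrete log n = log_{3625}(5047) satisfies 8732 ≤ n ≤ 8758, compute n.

8758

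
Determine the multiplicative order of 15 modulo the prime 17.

8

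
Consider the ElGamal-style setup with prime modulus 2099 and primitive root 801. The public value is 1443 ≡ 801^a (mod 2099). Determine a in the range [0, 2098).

1299

Baby-step giant-step with m = ceil(sqrt(2098)) = 46.
Baby table (801^j mod 2099 for j=0..45):
  0:1  1:801  2:1406  3:1142  4:1677  5:2016  6:685  7:846
  8:1768  9:1442  10:592  11:1917  12:1148  13:186  14:2056  15:1240
  16:413  17:1270  18:1354  19:1470  20:2030  21:1404  22:1639  23:964
  24:1831  25:1529  26:1012  27:398  28:1849  29:1254  30:1132  31:2063
  32:550  33:1859  34:868  35:499  36:889  37:528  38:1029  39:1421
  40:563  41:1777  42:255  43:652  44:1700  45:1548
Giant step factor: 801^(-46) ≡ 883 (mod 2099).
Scan 1443·883^i mod 2099 for i = 0, 1, …:
  i=0: 1443   i=1: 76   i=2: 2039   i=3: 1594
  i=4: 1172   i=5: 69   i=6: 56   i=7: 1171
  i=8: 1285   i=9: 1195     …   i=27: 1350
  i=28: 1917
Match at i=28, j=11: a = 28·46 + 11 = 1299.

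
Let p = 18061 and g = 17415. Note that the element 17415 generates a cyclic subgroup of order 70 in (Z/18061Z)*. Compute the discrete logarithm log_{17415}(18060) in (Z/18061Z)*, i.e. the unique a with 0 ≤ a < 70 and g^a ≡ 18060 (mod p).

35

Baby-step giant-step with m = ceil(sqrt(70)) = 9.
Baby table (17415^j mod 18061 for j=0..8):
  0:1  1:17415  2:1913  3:10411  4:11247  5:13021  6:4860  7:3054
  8:13826
Giant step factor: 17415^(-9) ≡ 3495 (mod 18061).
Scan 18060·3495^i mod 18061 for i = 0, 1, …:
  i=0: 18060   i=1: 14566   i=2: 12272   i=3: 13826
Match at i=3, j=8: a = 3·9 + 8 = 35.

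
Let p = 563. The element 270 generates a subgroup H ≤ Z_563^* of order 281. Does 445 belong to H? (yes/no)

445 ∈ ⟨270⟩ iff 445^281 ≡ 1 (mod 563), since |⟨270⟩| = 281.
445^281 mod 563 = 1.
Since 1 = 1, 445 lies in the subgroup.

yes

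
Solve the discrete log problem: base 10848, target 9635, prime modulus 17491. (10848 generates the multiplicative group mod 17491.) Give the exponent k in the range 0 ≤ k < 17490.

10273

Baby-step giant-step with m = ceil(sqrt(17490)) = 133.
Baby table (10848^j mod 17491 for j=0..132):
  0:1  1:10848  2:17147  3:11362  4:13390  5:9456  6:11464  7:462
  8:9350  9:15982  10:1944  11:11857  12:13413  13:14086  14:3552  15:16914
  16:2482  17:6087  18:3251  19:4992  20:1080  21:14361  22:13282  23:9769
  24:13634  25:15227  26:14983  27:9212  28:5693  29:14434  30:600  31:2148
  32:3492  33:13201  34:5631  35:6516  36:4437  37:14835  38:12880  39:4132
  40:11994  41:12854  42:1940  43:3447  44:14789  45:3620  46:2465  47:14072
  48:9099  49:4239  50:833  51:11028  52:10795  53:1915  54:12103  55:5898
  56:16917  57:44  58:5055  59:2355  60:10180  61:11957  62:13771  63:14668
  64:2837  65:9107  66:3568  67:15572  68:14469  69:12969  70:7599  71:16360
  72:9594  73:4262  74:5463  75:3116  76:9756  77:12538  78:2208  79:7205
  80:10052  81:5202  82:5330  83:12085  84:3035  85:5618  86:5420  87:8909
  88:7057  89:13720  90:3641  91:2890  92:6848  93:2827  94:5573  95:7008
  96:6898  97:3006  98:5864  99:15396  100:11740  101:3549  102:1861  103:3514
  104:6983  105:15554  106:11606  107:1670  108:12975  109:2723  110:14296  111:7802
  112:14638  113:9726  114:1936  115:12528  116:16165  117:10645  118:1378  119:11230
  120:15716  121:2391  122:15906  123:17064  124:3019  125:6960  126:10924  127:2027
  128:2709  129:2352  130:12618  131:12989  132:14667
Giant step factor: 10848^(-133) ≡ 12895 (mod 17491).
Scan 9635·12895^i mod 17491 for i = 0, 1, …:
  i=0: 9635   i=1: 4752   i=2: 6067   i=3: 14213
  i=4: 5937   i=5: 16999   i=6: 4893   i=7: 5198
  i=8: 2698   i=9: 1111     …   i=76: 11188
  i=77: 3492
Match at i=77, j=32: k = 77·133 + 32 = 10273.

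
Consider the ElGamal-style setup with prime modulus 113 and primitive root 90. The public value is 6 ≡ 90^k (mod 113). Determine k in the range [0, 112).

29

Baby-step giant-step with m = ceil(sqrt(112)) = 11.
Baby table (90^j mod 113 for j=0..10):
  0:1  1:90  2:77  3:37  4:53  5:24  6:13  7:40
  8:97  9:29  10:11
Giant step factor: 90^(-11) ≡ 46 (mod 113).
Scan 6·46^i mod 113 for i = 0, 1, …:
  i=0: 6   i=1: 50   i=2: 40
Match at i=2, j=7: k = 2·11 + 7 = 29.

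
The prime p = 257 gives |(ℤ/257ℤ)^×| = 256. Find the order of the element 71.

The order of 71 must divide p − 1 = 256 = 2^8.
Divisors: 1, 2, 4, 8, 16, 32, 64, 128, 256.
Check each in increasing order: 71^1 ≡ 71;  71^2 ≡ 158;  71^4 ≡ 35;  71^8 ≡ 197;  71^16 ≡ 2;  71^32 ≡ 4;  71^64 ≡ 16;  71^128 ≡ 256;  71^256 ≡ 1.
Smallest exponent giving 1 is 256.

256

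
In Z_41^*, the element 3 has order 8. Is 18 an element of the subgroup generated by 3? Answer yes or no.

18 ∈ ⟨3⟩ iff 18^8 ≡ 1 (mod 41), since |⟨3⟩| = 8.
18^8 mod 41 = 10.
Since 10 ≠ 1, 18 does not lie in the subgroup.

no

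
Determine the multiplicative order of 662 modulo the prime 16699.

8349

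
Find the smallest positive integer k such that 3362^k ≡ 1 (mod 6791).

3395

The order of 3362 must divide p − 1 = 6790 = 2 · 5 · 7 · 97.
Divisors: 1, 2, 5, 7, 10, 14, 35, 70, 97, 194, 485, 679, 970, 1358, 3395, 6790.
Check each in increasing order: 3362^1 ≡ 3362;  3362^2 ≡ 2820;  3362^5 ≡ 5530;  3362^7 ≡ 2464;  3362^10 ≡ 1027;  3362^14 ≡ 142;  3362^35 ≡ 1140;  3362^70 ≡ 2519;  3362^97 ≡ 3958;  3362^194 ≡ 5718;  3362^485 ≡ 2243;  3362^679 ≡ 4066;  3362^970 ≡ 5709;  3362^1358 ≡ 3062;  3362^3395 ≡ 1.
Smallest exponent giving 1 is 3395.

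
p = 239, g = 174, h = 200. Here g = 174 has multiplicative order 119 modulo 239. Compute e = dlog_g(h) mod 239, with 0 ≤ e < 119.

Successive powers of 174 modulo 239:
  174^0=1  174^1=174  174^2=162  174^3=225  174^4=193  174^5=122
  174^6=196  174^7=166  174^8=204  174^9=124  174^10=66  174^11=12
  174^12=176  174^13=32  174^14=71  174^15=165  174^16=30  174^17=201
  174^18=80  174^19=58  174^20=54  174^21=75  174^22=144  174^23=200
So 174^23 ≡ 200 (mod 239), giving e = 23.

23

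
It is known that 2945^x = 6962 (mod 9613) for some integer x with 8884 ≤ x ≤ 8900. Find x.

8893

Compute 2945^8884 mod 9613 = 3067, then multiply by 2945 repeatedly:
  2945^8884=3067  2945^8885=5708  2945^8886=6536  2945^8887=3294  2945^8888=1313
  2945^8889=2359  2945^8890=6669  2945^8891=846  2945^8892=1703  2945^8893=6962
Found 6962 at exponent 8893.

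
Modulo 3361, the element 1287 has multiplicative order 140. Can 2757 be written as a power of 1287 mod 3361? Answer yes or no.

2757 ∈ ⟨1287⟩ iff 2757^140 ≡ 1 (mod 3361), since |⟨1287⟩| = 140.
2757^140 mod 3361 = 1.
Since 1 = 1, 2757 lies in the subgroup.

yes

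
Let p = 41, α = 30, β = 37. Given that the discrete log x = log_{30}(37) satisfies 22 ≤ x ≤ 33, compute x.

24

Compute 30^22 mod 41 = 2, then multiply by 30 repeatedly:
  30^22=2  30^23=19  30^24=37
Found 37 at exponent 24.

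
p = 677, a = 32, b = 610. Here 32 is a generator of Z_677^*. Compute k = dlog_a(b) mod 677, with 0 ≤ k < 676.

Baby-step giant-step with m = ceil(sqrt(676)) = 26.
Baby table (32^j mod 677 for j=0..25):
  0:1  1:32  2:347  3:272  4:580  5:281  6:191  7:19
  8:608  9:500  10:429  11:188  12:600  13:244  14:361  15:43
  16:22  17:27  18:187  19:568  20:574  21:89  22:140  23:418
  24:513  25:168
Giant step factor: 32^(-26) ≡ 220 (mod 677).
Scan 610·220^i mod 677 for i = 0, 1, …:
  i=0: 610   i=1: 154   i=2: 30   i=3: 507
  i=4: 512   i=5: 258   i=6: 569   i=7: 612
  i=8: 594   i=9: 19
Match at i=9, j=7: k = 9·26 + 7 = 241.

241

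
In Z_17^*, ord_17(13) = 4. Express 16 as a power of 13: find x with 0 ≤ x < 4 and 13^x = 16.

2

Successive powers of 13 modulo 17:
  13^0=1  13^1=13  13^2=16
So 13^2 ≡ 16 (mod 17), giving x = 2.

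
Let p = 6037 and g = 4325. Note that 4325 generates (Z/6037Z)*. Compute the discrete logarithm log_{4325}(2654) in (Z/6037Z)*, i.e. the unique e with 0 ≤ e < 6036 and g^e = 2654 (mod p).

3675

Baby-step giant-step with m = ceil(sqrt(6036)) = 78.
Baby table (4325^j mod 6037 for j=0..77):
  0:1  1:4325  2:2999  3:3199  4:4908  5:1008  6:886  7:4492
  8:834  9:2961  10:1848  11:5649  12:186  13:1529  14:2410  15:3388
  16:1301  17:341  18:1797  19:2406  20:4199  21:1379  22:5656  23:276
  24:4411  25:655  26:1522  27:2320  28:506  29:3056  30:2207  31:778
  32:2241  33:2940  34:1578  35:3040  36:5451  37:1090  38:5390  39:2893
  40:3561  41:938  42:6023  43:5857  44:273  45:3510  46:3732  47:3999
  48:5707  49:3519  50:398  51:805  52:4313  53:5432  54:3433  55:2742
  56:2482  57:864  58:5934  59:1263  60:5027  61:2538  62:1584  63:4842
  64:5334  65:2173  66:4653  67:2904  68:2840  69:3742  70:4990  71:5512
  72:5324  73:1182  74:4848  75:1099  76:2056  77:5736
Giant step factor: 4325^(-78) ≡ 2407 (mod 6037).
Scan 2654·2407^i mod 6037 for i = 0, 1, …:
  i=0: 2654   i=1: 1032   i=2: 2817   i=3: 968
  i=4: 5731   i=5: 6009   i=6: 5048   i=7: 4092
  i=8: 3097   i=9: 4821     …   i=46: 5193
  i=47: 2961
Match at i=47, j=9: e = 47·78 + 9 = 3675.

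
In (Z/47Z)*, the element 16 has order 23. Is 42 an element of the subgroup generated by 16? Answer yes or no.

⟨16⟩ has order 23; its elements mod 47 are {1, 2, 3, 4, 6, 7, 8, 9, 12, 14, 16, 17, 18, 21, 24, 25, 27, 28, 32, 34, 36, 37, 42}.
42 is in this set.

yes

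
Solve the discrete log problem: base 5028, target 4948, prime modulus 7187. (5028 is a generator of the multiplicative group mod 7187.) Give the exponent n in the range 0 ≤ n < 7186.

5496

Baby-step giant-step with m = ceil(sqrt(7186)) = 85.
Baby table (5028^j mod 7187 for j=0..84):
  0:1  1:5028  2:4105  3:6063  4:4697  5:34  6:5651  7:3017
  8:4906  9:1584  10:1156  11:5272  12:1960  13:1503  14:3547  15:3369
  16:6760  17:1957  18:793  19:5606  20:6741  21:7043  22:1855  23:5401
  24:3742  25:6397  26:2291  27:5574  28:3959  29:5049  30:1888  31:6024
  32:2654  33:5240  34:6365  35:6696  36:3580  37:3992  38:5672  39:800
  40:4867  41:6728  42:6362  43:5986  44:5639  45:177  46:5955  47:698
  48:2288  49:4864  50:6018  51:1234  52:2171  53:5922  54:75  55:3376
  56:6021  57:1944  58:112  59:2550  60:6979  61:3478  62:1413  63:3808
  64:456  65:115  66:3260  67:4920  68:106  69:1130  70:3910  71:3035
  72:1979  73:3604  74:2485  75:3574  76:2572  77:2603  78:357  79:5433
  80:6524  81:1204  82:2258  83:4951  84:5047
Giant step factor: 5028^(-85) ≡ 5817 (mod 7187).
Scan 4948·5817^i mod 7187 for i = 0, 1, …:
  i=0: 4948   i=1: 5768   i=2: 3540   i=3: 1425
  i=4: 2614   i=5: 5133   i=6: 3863   i=7: 4509
  i=8: 3490   i=9: 5242     …   i=63: 1113
  i=64: 6021
Match at i=64, j=56: n = 64·85 + 56 = 5496.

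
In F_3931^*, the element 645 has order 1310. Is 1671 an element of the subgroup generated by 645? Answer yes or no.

yes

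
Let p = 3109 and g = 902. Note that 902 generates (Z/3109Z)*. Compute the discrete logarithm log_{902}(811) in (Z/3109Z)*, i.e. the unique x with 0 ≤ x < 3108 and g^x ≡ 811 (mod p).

Baby-step giant-step with m = ceil(sqrt(3108)) = 56.
Baby table (902^j mod 3109 for j=0..55):
  0:1  1:902  2:2155  3:685  4:2288  5:2509  6:2875  7:344
  8:2497  9:1378  10:2465  11:495  12:1903  13:338  14:194  15:884
  16:1464  17:2312  18:2394  19:1742  20:1239  21:1447  22:2523  23:3067
  24:2533  25:2760  26:2320  27:283  28:328  29:501  30:1097  31:832
  32:1195  33:2176  34:973  35:908  36:1349  37:1179  38:180  39:692
  40:2384  41:2049  42:1452  43:815  44:1406  45:2849  46:1764  47:2429
  48:2222  49:2048  50:550  51:1769  52:721  53:561  54:2364  55:2663
Giant step factor: 902^(-56) ≡ 1826 (mod 3109).
Scan 811·1826^i mod 3109 for i = 0, 1, …:
  i=0: 811   i=1: 1002   i=2: 1560   i=3: 716
  i=4: 1636   i=5: 2696   i=6: 1349
Match at i=6, j=36: x = 6·56 + 36 = 372.

372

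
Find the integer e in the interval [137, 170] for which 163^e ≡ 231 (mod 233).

Compute 163^137 mod 233 = 166, then multiply by 163 repeatedly:
  163^137=166  163^138=30  163^139=230  163^140=210  163^141=212
  163^142=72  163^143=86  163^144=38  163^145=136  163^146=33
  163^147=20  163^148=231
Found 231 at exponent 148.

148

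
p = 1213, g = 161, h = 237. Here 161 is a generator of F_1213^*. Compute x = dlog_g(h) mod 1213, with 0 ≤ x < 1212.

Successive powers of 161 modulo 1213:
  161^0=1  161^1=161  161^2=448  161^3=561  161^4=559  161^5=237
So 161^5 ≡ 237 (mod 1213), giving x = 5.

5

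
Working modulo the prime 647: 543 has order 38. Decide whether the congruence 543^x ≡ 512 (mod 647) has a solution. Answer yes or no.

no

512 ∈ ⟨543⟩ iff 512^38 ≡ 1 (mod 647), since |⟨543⟩| = 38.
512^38 mod 647 = 218.
Since 218 ≠ 1, 512 does not lie in the subgroup.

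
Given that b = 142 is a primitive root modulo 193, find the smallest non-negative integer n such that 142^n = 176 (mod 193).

Baby-step giant-step with m = ceil(sqrt(192)) = 14.
Baby table (142^j mod 193 for j=0..13):
  0:1  1:142  2:92  3:133  4:165  5:77  6:126  7:136
  8:12  9:160  10:139  11:52  12:50  13:152
Giant step factor: 142^(-14) ≡ 6 (mod 193).
Scan 176·6^i mod 193 for i = 0, 1, …:
  i=0: 176   i=1: 91   i=2: 160
Match at i=2, j=9: n = 2·14 + 9 = 37.

37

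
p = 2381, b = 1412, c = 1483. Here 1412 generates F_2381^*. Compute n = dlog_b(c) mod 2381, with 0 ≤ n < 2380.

250

Baby-step giant-step with m = ceil(sqrt(2380)) = 49.
Baby table (1412^j mod 2381 for j=0..48):
  0:1  1:1412  2:847  3:702  4:728  5:1725  6:2318  7:1522
  8:1402  9:1013  10:1756  11:851  12:1588  13:1735  14:2152  15:468
  16:1279  17:1150  18:2339  19:221  20:141  21:1469  22:377  23:1361
  24:265  25:363  26:641  27:312  28:59  29:2354  30:2353  31:941
  32:94  33:1773  34:1045  35:1701  36:1764  37:242  38:1221  39:208
  40:833  41:2363  42:775  43:1421  44:1650  45:1182  46:2284  47:1134
  48:1176
Giant step factor: 1412^(-49) ≡ 733 (mod 2381).
Scan 1483·733^i mod 2381 for i = 0, 1, …:
  i=0: 1483   i=1: 1303   i=2: 318   i=3: 2137
  i=4: 2104   i=5: 1725
Match at i=5, j=5: n = 5·49 + 5 = 250.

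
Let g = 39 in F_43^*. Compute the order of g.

14

The order of 39 must divide p − 1 = 42 = 2 · 3 · 7.
Divisors: 1, 2, 3, 6, 7, 14, 21, 42.
Check each in increasing order: 39^1 ≡ 39;  39^2 ≡ 16;  39^3 ≡ 22;  39^6 ≡ 11;  39^7 ≡ 42;  39^14 ≡ 1.
Smallest exponent giving 1 is 14.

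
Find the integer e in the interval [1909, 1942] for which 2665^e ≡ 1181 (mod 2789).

1917

Compute 2665^1909 mod 2789 = 2762, then multiply by 2665 repeatedly:
  2665^1909=2762  2665^1910=559  2665^1911=409  2665^1912=2275  2665^1913=2378
  2665^1914=762  2665^1915=338  2665^1916=2712  2665^1917=1181
Found 1181 at exponent 1917.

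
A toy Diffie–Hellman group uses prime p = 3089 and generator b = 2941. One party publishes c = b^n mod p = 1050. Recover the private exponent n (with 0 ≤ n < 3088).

193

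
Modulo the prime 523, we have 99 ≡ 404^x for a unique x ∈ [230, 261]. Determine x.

Compute 404^230 mod 523 = 290, then multiply by 404 repeatedly:
  404^230=290  404^231=8  404^232=94  404^233=320  404^234=99
Found 99 at exponent 234.

234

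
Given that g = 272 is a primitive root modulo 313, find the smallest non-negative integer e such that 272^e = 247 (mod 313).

218

Baby-step giant-step with m = ceil(sqrt(312)) = 18.
Baby table (272^j mod 313 for j=0..17):
  0:1  1:272  2:116  3:252  4:310  5:123  6:278  7:183
  8:9  9:257  10:105  11:77  12:286  13:168  14:311  15:82
  16:81  17:122
Giant step factor: 272^(-18) ≡ 261 (mod 313).
Scan 247·261^i mod 313 for i = 0, 1, …:
  i=0: 247   i=1: 302   i=2: 259   i=3: 304
  i=4: 155   i=5: 78   i=6: 13   i=7: 263
  i=8: 96   i=9: 16   i=10: 107   i=11: 70
  i=12: 116
Match at i=12, j=2: e = 12·18 + 2 = 218.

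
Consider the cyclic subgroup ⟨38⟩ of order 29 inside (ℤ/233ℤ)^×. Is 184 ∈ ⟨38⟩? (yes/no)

yes

184 ∈ ⟨38⟩ iff 184^29 ≡ 1 (mod 233), since |⟨38⟩| = 29.
184^29 mod 233 = 1.
Since 1 = 1, 184 lies in the subgroup.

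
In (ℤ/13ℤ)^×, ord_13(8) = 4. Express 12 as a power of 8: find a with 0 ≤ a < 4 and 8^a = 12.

2

Successive powers of 8 modulo 13:
  8^0=1  8^1=8  8^2=12
So 8^2 ≡ 12 (mod 13), giving a = 2.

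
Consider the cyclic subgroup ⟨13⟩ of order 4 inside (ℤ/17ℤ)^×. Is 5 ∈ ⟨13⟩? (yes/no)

no

⟨13⟩ has order 4; its elements mod 17 are {1, 4, 13, 16}.
5 is not in this set.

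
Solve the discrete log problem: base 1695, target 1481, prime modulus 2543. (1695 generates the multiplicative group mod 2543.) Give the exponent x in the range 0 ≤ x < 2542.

191

Baby-step giant-step with m = ceil(sqrt(2542)) = 51.
Baby table (1695^j mod 2543 for j=0..50):
  0:1  1:1695  2:1978  3:1036  4:1350  5:2093  6:150  7:2493
  8:1712  9:277  10:1603  11:1161  12:2156  13:129  14:2500  15:862
  16:1408  17:1226  18:439  19:1549  20:1179  21:2150  22:131  23:804
  24:2275  25:937  26:1383  27:2082  28:1849  29:1079  30:488  31:685
  32:1467  33:2054  34:163  35:1641  36:1996  37:1030  38:1352  39:397
  40:1563  41:2022  42:1869  43:1920  44:1903  45:1061  46:494  47:683
  48:620  49:641  50:634
Giant step factor: 1695^(-51) ≡ 365 (mod 2543).
Scan 1481·365^i mod 2543 for i = 0, 1, …:
  i=0: 1481   i=1: 1449   i=2: 2484   i=3: 1352
Match at i=3, j=38: x = 3·51 + 38 = 191.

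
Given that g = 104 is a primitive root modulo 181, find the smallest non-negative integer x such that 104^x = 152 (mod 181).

114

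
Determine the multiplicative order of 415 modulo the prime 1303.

1302

The order of 415 must divide p − 1 = 1302 = 2 · 3 · 7 · 31.
Divisors: 1, 2, 3, 6, 7, 14, 21, 31, 42, 62, 93, 186, 217, 434, 651, 1302.
Check each in increasing order: 415^1 ≡ 415;  415^2 ≡ 229;  415^3 ≡ 1219;  415^6 ≡ 541;  415^7 ≡ 399;  415^14 ≡ 235;  415^21 ≡ 1252;  415^31 ≡ 1083;  415^42 ≡ 1298;  415^62 ≡ 189;  415^93 ≡ 116;  415^186 ≡ 426;  415^217 ≡ 96;  415^434 ≡ 95;  415^651 ≡ 1302;  415^1302 ≡ 1.
Smallest exponent giving 1 is 1302.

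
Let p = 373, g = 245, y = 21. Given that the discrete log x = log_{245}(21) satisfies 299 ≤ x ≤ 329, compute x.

Compute 245^299 mod 373 = 268, then multiply by 245 repeatedly:
  245^299=268  245^300=12  245^301=329  245^302=37  245^303=113
  245^304=83  245^305=193  245^306=287  245^307=191  245^308=170
  245^309=247  245^310=89  245^311=171  245^312=119  245^313=61
  245^314=25  245^315=157  245^316=46  245^317=80  245^318=204
  245^319=371  245^320=256  245^321=56  245^322=292  245^323=297
  245^324=30  245^325=263  245^326=279  245^327=96  245^328=21
Found 21 at exponent 328.

328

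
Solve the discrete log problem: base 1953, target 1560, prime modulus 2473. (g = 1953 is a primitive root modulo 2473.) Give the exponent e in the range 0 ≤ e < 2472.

1425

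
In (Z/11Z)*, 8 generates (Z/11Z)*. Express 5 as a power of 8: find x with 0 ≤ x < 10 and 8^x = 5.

8

Successive powers of 8 modulo 11:
  8^0=1  8^1=8  8^2=9  8^3=6  8^4=4  8^5=10
  8^6=3  8^7=2  8^8=5
So 8^8 ≡ 5 (mod 11), giving x = 8.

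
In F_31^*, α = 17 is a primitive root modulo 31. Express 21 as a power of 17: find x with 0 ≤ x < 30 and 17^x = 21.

Successive powers of 17 modulo 31:
  17^0=1  17^1=17  17^2=10  17^3=15  17^4=7  17^5=26
  17^6=8  17^7=12  17^8=18  17^9=27  17^10=25  17^11=22
  17^12=2  17^13=3  17^14=20  17^15=30  17^16=14  17^17=21
So 17^17 ≡ 21 (mod 31), giving x = 17.

17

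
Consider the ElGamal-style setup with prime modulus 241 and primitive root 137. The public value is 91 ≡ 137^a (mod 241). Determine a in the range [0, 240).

144

Baby-step giant-step with m = ceil(sqrt(240)) = 16.
Baby table (137^j mod 241 for j=0..15):
  0:1  1:137  2:212  3:124  4:118  5:19  6:193  7:172
  8:187  9:73  10:120  11:52  12:135  13:179  14:182  15:111
Giant step factor: 137^(-16) ≡ 231 (mod 241).
Scan 91·231^i mod 241 for i = 0, 1, …:
  i=0: 91   i=1: 54   i=2: 183   i=3: 98
  i=4: 225   i=5: 160   i=6: 87   i=7: 94
  i=8: 24   i=9: 1
Match at i=9, j=0: a = 9·16 + 0 = 144.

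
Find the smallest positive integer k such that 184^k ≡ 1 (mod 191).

The order of 184 must divide p − 1 = 190 = 2 · 5 · 19.
Divisors: 1, 2, 5, 10, 19, 38, 95, 190.
Check each in increasing order: 184^1 ≡ 184;  184^2 ≡ 49;  184^5 ≡ 1.
Smallest exponent giving 1 is 5.

5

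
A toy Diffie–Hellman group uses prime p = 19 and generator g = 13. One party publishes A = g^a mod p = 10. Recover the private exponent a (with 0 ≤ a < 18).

7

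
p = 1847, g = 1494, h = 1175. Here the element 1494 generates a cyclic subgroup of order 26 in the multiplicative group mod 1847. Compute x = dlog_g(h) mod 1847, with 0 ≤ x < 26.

3

Successive powers of 1494 modulo 1847:
  1494^0=1  1494^1=1494  1494^2=860  1494^3=1175
So 1494^3 ≡ 1175 (mod 1847), giving x = 3.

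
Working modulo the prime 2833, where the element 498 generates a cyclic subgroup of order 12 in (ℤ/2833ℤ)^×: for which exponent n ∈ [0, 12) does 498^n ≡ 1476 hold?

9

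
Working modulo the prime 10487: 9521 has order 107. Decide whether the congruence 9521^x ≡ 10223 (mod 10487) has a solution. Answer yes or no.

10223 ∈ ⟨9521⟩ iff 10223^107 ≡ 1 (mod 10487), since |⟨9521⟩| = 107.
10223^107 mod 10487 = 8658.
Since 8658 ≠ 1, 10223 does not lie in the subgroup.

no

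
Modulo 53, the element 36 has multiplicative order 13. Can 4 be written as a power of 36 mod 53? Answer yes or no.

4 ∈ ⟨36⟩ iff 4^13 ≡ 1 (mod 53), since |⟨36⟩| = 13.
4^13 mod 53 = 52.
Since 52 ≠ 1, 4 does not lie in the subgroup.

no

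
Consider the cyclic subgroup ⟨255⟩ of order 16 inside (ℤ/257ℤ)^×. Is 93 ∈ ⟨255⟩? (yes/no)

no

⟨255⟩ has order 16; its elements mod 257 are {1, 2, 4, 8, 16, 32, 64, 128, 129, 193, 225, 241, 249, 253, 255, 256}.
93 is not in this set.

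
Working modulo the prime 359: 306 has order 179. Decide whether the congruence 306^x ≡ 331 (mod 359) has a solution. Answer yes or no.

yes

331 ∈ ⟨306⟩ iff 331^179 ≡ 1 (mod 359), since |⟨306⟩| = 179.
331^179 mod 359 = 1.
Since 1 = 1, 331 lies in the subgroup.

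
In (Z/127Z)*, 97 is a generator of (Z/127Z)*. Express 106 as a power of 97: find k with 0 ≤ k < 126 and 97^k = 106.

59

Baby-step giant-step with m = ceil(sqrt(126)) = 12.
Baby table (97^j mod 127 for j=0..11):
  0:1  1:97  2:11  3:51  4:121  5:53  6:61  7:75
  8:36  9:63  10:15  11:58
Giant step factor: 97^(-12) ≡ 117 (mod 127).
Scan 106·117^i mod 127 for i = 0, 1, …:
  i=0: 106   i=1: 83   i=2: 59   i=3: 45
  i=4: 58
Match at i=4, j=11: k = 4·12 + 11 = 59.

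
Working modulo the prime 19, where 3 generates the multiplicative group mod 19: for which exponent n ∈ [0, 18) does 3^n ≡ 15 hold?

5

Successive powers of 3 modulo 19:
  3^0=1  3^1=3  3^2=9  3^3=8  3^4=5  3^5=15
So 3^5 ≡ 15 (mod 19), giving n = 5.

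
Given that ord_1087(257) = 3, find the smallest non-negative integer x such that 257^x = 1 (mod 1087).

0

Successive powers of 257 modulo 1087:
  257^0=1
So 257^0 ≡ 1 (mod 1087), giving x = 0.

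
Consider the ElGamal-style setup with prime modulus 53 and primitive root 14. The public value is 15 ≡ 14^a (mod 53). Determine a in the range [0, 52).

Baby-step giant-step with m = ceil(sqrt(52)) = 8.
Baby table (14^j mod 53 for j=0..7):
  0:1  1:14  2:37  3:41  4:44  5:33  6:38  7:2
Giant step factor: 14^(-8) ≡ 36 (mod 53).
Scan 15·36^i mod 53 for i = 0, 1, …:
  i=0: 15   i=1: 10   i=2: 42   i=3: 28
  i=4: 1
Match at i=4, j=0: a = 4·8 + 0 = 32.

32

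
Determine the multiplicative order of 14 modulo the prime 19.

The order of 14 must divide p − 1 = 18 = 2 · 3^2.
Divisors: 1, 2, 3, 6, 9, 18.
Check each in increasing order: 14^1 ≡ 14;  14^2 ≡ 6;  14^3 ≡ 8;  14^6 ≡ 7;  14^9 ≡ 18;  14^18 ≡ 1.
Smallest exponent giving 1 is 18.

18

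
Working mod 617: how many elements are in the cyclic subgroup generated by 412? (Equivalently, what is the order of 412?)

88

The order of 412 must divide p − 1 = 616 = 2^3 · 7 · 11.
Divisors: 1, 2, 4, 7, 8, 11, 14, 22, 28, 44, 56, 77, 88, 154, 308, 616.
Check each in increasing order: 412^1 ≡ 412;  412^2 ≡ 69;  412^4 ≡ 442;  412^7 ≡ 588;  412^8 ≡ 392;  412^11 ≡ 139;  412^14 ≡ 224;  412^22 ≡ 194;  412^28 ≡ 199;  412^44 ≡ 616;  412^56 ≡ 113;  412^77 ≡ 182;  412^88 ≡ 1.
Smallest exponent giving 1 is 88.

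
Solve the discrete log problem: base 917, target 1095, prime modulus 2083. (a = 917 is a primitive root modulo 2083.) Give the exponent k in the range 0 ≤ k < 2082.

751

Baby-step giant-step with m = ceil(sqrt(2082)) = 46.
Baby table (917^j mod 2083 for j=0..45):
  0:1  1:917  2:1440  3:1941  4:1015  5:1737  6:1417  7:1680
  8:1223  9:837  10:985  11:1306  12:1960  13:1774  14:2018  15:802
  16:135  17:898  18:681  19:1660  20:1630  21:1199  22:1742  23:1836
  24:548  25:513  26:1746  27:1338  28:59  29:2028  30:1640  31:2037
  32:1561  33:416  34:283  35:1219  36:1335  37:1474  38:1874  39:2066
  40:1075  41:516  42:331  43:1492  44:1716  45:907
Giant step factor: 917^(-46) ≡ 1519 (mod 2083).
Scan 1095·1519^i mod 2083 for i = 0, 1, …:
  i=0: 1095   i=1: 1071   i=2: 26   i=3: 2000
  i=4: 986   i=5: 57   i=6: 1180   i=7: 1040
  i=8: 846   i=9: 1946     …   i=15: 1631
  i=16: 802
Match at i=16, j=15: k = 16·46 + 15 = 751.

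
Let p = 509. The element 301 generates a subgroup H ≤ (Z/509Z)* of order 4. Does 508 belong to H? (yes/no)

yes

⟨301⟩ has order 4; its elements mod 509 are {1, 208, 301, 508}.
508 is in this set.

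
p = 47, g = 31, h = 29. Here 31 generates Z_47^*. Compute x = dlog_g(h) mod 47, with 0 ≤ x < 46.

Baby-step giant-step with m = ceil(sqrt(46)) = 7.
Baby table (31^j mod 47 for j=0..6):
  0:1  1:31  2:21  3:40  4:18  5:41  6:2
Giant step factor: 31^(-7) ≡ 22 (mod 47).
Scan 29·22^i mod 47 for i = 0, 1, …:
  i=0: 29   i=1: 27   i=2: 30   i=3: 2
Match at i=3, j=6: x = 3·7 + 6 = 27.

27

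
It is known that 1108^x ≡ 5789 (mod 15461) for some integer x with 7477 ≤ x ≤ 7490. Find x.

Compute 1108^7477 mod 15461 = 11808, then multiply by 1108 repeatedly:
  1108^7477=11808  1108^7478=3258  1108^7479=7451  1108^7480=14995  1108^7481=9346
  1108^7482=11959  1108^7483=495  1108^7484=7325  1108^7485=14536  1108^7486=10987
  1108^7487=5789
Found 5789 at exponent 7487.

7487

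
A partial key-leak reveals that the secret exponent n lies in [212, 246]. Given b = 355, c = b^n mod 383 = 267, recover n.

225

Compute 355^212 mod 383 = 309, then multiply by 355 repeatedly:
  355^212=309  355^213=157  355^214=200  355^215=145  355^216=153
  355^217=312  355^218=73  355^219=254  355^220=165  355^221=359
  355^222=289  355^223=334  355^224=223  355^225=267
Found 267 at exponent 225.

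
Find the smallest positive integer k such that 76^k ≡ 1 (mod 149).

74

The order of 76 must divide p − 1 = 148 = 2^2 · 37.
Divisors: 1, 2, 4, 37, 74, 148.
Check each in increasing order: 76^1 ≡ 76;  76^2 ≡ 114;  76^4 ≡ 33;  76^37 ≡ 148;  76^74 ≡ 1.
Smallest exponent giving 1 is 74.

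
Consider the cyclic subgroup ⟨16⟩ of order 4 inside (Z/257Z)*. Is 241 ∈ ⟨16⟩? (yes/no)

241 ∈ ⟨16⟩ iff 241^4 ≡ 1 (mod 257), since |⟨16⟩| = 4.
241^4 mod 257 = 1.
Since 1 = 1, 241 lies in the subgroup.

yes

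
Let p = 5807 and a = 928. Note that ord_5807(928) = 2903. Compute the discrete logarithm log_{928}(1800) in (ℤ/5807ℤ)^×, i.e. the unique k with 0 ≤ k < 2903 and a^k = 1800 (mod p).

81

Baby-step giant-step with m = ceil(sqrt(2903)) = 54.
Baby table (928^j mod 5807 for j=0..53):
  0:1  1:928  2:1748  3:1991  4:1022  5:1875  6:3707  7:2352
  8:5031  9:5747  10:2390  11:5453  12:2487  13:2557  14:3640  15:4053
  16:4055  17:104  18:3600  19:1775  20:3819  21:1762  22:3369  23:2266
  24:714  25:594  26:5374  27:4666  28:3833  29:3140  30:4613  31:1105
  32:3408  33:3616  34:5009  35:2752  36:4583  37:2300  38:3231  39:1956
  40:3384  41:4572  42:3706  43:1424  44:3283  45:3756  46:1368  47:3578
  48:4587  49:205  50:4416  51:4113  52:1665  53:458
Giant step factor: 928^(-54) ≡ 5687 (mod 5807).
Scan 1800·5687^i mod 5807 for i = 0, 1, …:
  i=0: 1800   i=1: 4666
Match at i=1, j=27: k = 1·54 + 27 = 81.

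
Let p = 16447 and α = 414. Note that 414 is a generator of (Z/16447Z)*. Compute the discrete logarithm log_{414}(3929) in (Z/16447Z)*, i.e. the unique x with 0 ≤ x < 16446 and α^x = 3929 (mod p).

4390

Baby-step giant-step with m = ceil(sqrt(16446)) = 129.
Baby table (414^j mod 16447 for j=0..128):
  0:1  1:414  2:6926  3:5586  4:10024  5:5292  6:3437  7:8476
  8:5853  9:5433  10:12470  11:14669  12:4023  13:4375  14:2080  15:5876
  16:14955  17:7298  18:11571  19:4317  20:10962  21:15343  22:3460  23:1551
  24:681  25:2335  26:12764  27:4809  28:839  29:1959  30:5123  31:15706
  32:5719  33:15745  34:5418  35:6260  36:9461  37:2468  38:2038  39:4935
  40:3662  41:2944  42:1738  43:12311  44:14631  45:4738  46:4339  47:3623
  48:3245  49:11223  50:8268  51:1976  52:12161  53:1872  54:1999  55:5236
  56:13147  57:15348  58:5530  59:3287  60:12164  61:3114  62:6330  63:5547
  64:10325  65:14777  66:15841  67:12268  68:13276  69:2966  70:10846  71:213
  72:5947  73:11455  74:5634  75:13449  76:8800  77:8413  78:12665  79:13164
  80:5939  81:8143  82:16014  83:1655  84:10843  85:15418  86:1616  87:11144
  88:8456  89:14020  90:14936  91:15879  92:11553  93:13312  94:1423  95:13477
  96:3945  97:4977  98:4603  99:14237  100:6092  101:5697  102:6637  103:1069
  104:14944  105:2744  106:1173  107:8659  108:15827  109:6472  110:14994  111:6997
  112:2086  113:8360  114:7170  115:7920  116:5927  117:3175  118:15137  119:411
  120:5684  121:1255  122:9713  123:8114  124:4008  125:14612  126:13319  127:4321
  128:12618
Giant step factor: 414^(-129) ≡ 12624 (mod 16447).
Scan 3929·12624^i mod 16447 for i = 0, 1, …:
  i=0: 3929   i=1: 11991   i=2: 12643   i=3: 3544
  i=4: 3616   i=5: 7959   i=6: 16140   i=7: 5924
  i=8: 67   i=9: 7011     …   i=33: 16083
  i=34: 10024
Match at i=34, j=4: x = 34·129 + 4 = 4390.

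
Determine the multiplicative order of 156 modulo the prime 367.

The order of 156 must divide p − 1 = 366 = 2 · 3 · 61.
Divisors: 1, 2, 3, 6, 61, 122, 183, 366.
Check each in increasing order: 156^1 ≡ 156;  156^2 ≡ 114;  156^3 ≡ 168;  156^6 ≡ 332;  156^61 ≡ 366;  156^122 ≡ 1.
Smallest exponent giving 1 is 122.

122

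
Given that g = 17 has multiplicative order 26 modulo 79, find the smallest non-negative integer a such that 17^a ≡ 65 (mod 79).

12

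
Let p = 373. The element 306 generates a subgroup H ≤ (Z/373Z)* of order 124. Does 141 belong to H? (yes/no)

141 ∈ ⟨306⟩ iff 141^124 ≡ 1 (mod 373), since |⟨306⟩| = 124.
141^124 mod 373 = 88.
Since 88 ≠ 1, 141 does not lie in the subgroup.

no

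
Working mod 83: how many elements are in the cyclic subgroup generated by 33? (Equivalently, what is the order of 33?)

41

The order of 33 must divide p − 1 = 82 = 2 · 41.
Divisors: 1, 2, 41, 82.
Check each in increasing order: 33^1 ≡ 33;  33^2 ≡ 10;  33^41 ≡ 1.
Smallest exponent giving 1 is 41.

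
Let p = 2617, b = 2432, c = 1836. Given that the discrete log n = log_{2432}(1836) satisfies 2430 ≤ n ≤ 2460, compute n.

Compute 2432^2430 mod 2617 = 158, then multiply by 2432 repeatedly:
  2432^2430=158  2432^2431=2174  2432^2432=828  2432^2433=1223  2432^2434=1424
  2432^2435=877  2432^2436=9  2432^2437=952  2432^2438=1836
Found 1836 at exponent 2438.

2438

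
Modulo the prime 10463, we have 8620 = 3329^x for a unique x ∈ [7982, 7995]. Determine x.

Compute 3329^7982 mod 10463 = 3332, then multiply by 3329 repeatedly:
  3329^7982=3332  3329^7983=1448  3329^7984=7412  3329^7985=2794  3329^7986=10082
  3329^7987=8137  3329^7988=9829  3329^7989=2940  3329^7990=4355  3329^7991=6540
  3329^7992=8620
Found 8620 at exponent 7992.

7992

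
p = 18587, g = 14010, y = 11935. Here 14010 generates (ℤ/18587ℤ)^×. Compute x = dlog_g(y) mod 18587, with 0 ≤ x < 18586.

14489

Baby-step giant-step with m = ceil(sqrt(18586)) = 137.
Baby table (14010^j mod 18587 for j=0..136):
  0:1  1:14010  2:1380  3:3320  4:8526  5:9198  6:309  7:16906
  8:17506  9:3595  10:13767  11:16958  12:2546  13:1007  14:537  15:14222
  16:16167  17:17075  18:6060  19:13771  20:17237  21:8066  22:14287  23:16054
  24:13840  25:17403  26:10351  27:1736  28:9564  29:16544  30:1550  31:5884
  32:1495  33:15988  34:18530  35:671  36:14275  37:15217  38:15867  39:14737
  40:974  41:2882  42:5856  43:18129  44:14522  45:18505  46:3574  47:16949
  48:6565  49:7174  50:7831  51:11836  52:7733  53:14294  54:2602  55:4913
  56:3469  57:14272  58:10361  59:11727  60:4777  61:12570  62:12462  63:4929
  64:4585  65:17765  66:7720  67:18034  68:3249  69:17514  70:4153  71:6220
  72:6344  73:14993  74:243  75:3009  76:774  77:7519  78:8661  79:4674
  80:739  81:431  82:16122  83:18583  84:18308  85:13067  86:5307  87:3070
  88:382  89:17351  90:6724  91:4324  92:4207  93:693  94:6516  95:8403
  96:14559  97:16439  98:17460  99:9680  100:6048  101:12934  102:677  103:5400
  104:4910  105:17200  106:10132  107:401  108:4736  109:14357  110:11643  111:17505
  112:8172  113:12387  114:13638  115:12607  116:10396  117:228  118:15903  119:17248
  120:13480  121:10880  122:15400  123:14691  124:7059  125:13750  126:1832  127:16260
  128:328  129:4291  130:6552  131:10914  132:8478  133:5850  134:8417  135:6242
  136:17172
Giant step factor: 14010^(-137) ≡ 1034 (mod 18587).
Scan 11935·1034^i mod 18587 for i = 0, 1, …:
  i=0: 11935   i=1: 17609   i=2: 11033   i=3: 14291
  i=4: 229   i=5: 13742   i=6: 8760   i=7: 5971
  i=8: 3130   i=9: 2282     …   i=104: 10970
  i=105: 4910
Match at i=105, j=104: x = 105·137 + 104 = 14489.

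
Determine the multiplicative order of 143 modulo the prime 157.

26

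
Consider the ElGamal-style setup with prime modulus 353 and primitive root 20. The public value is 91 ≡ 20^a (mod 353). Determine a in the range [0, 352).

Successive powers of 20 modulo 353:
  20^0=1  20^1=20  20^2=47  20^3=234  20^4=91
So 20^4 ≡ 91 (mod 353), giving a = 4.

4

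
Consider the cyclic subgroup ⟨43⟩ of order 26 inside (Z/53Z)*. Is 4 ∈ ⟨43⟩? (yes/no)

yes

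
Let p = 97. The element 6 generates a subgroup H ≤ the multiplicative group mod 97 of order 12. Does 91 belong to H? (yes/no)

yes

⟨6⟩ has order 12; its elements mod 97 are {1, 6, 16, 22, 35, 36, 61, 62, 75, 81, 91, 96}.
91 is in this set.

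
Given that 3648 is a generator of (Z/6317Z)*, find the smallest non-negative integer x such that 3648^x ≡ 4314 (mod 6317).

Baby-step giant-step with m = ceil(sqrt(6316)) = 80.
Baby table (3648^j mod 6317 for j=0..79):
  0:1  1:3648  2:4302  3:2268  4:4711  5:3488  6:1786  7:2501
  8:1900  9:1451  10:5919  11:1006  12:6028  13:667  14:1171  15:1516
  16:2993  17:2688  18:1840  19:3666  20:479  21:3900  22:1316  23:6165
  24:1400  25:3064  26:2699  27:4066  28:452  29:159  30:5185  31:1782
  32:543  33:3643  34:5013  35:6026  36:6005  37:5201  38:3297  39:6205
  40:2029  41:4585  42:4981  43:2996  44:998  45:2112  46:4153  47:1978
  48:1730  49:357  50:1034  51:783  52:1100  53:1505  54:767  55:5902
  56:2160  57:2381  58:13  59:3205  60:5390  61:4216  62:4390  63:1125
  64:4267  65:928  66:5749  67:6229  68:1143  69:444  70:2560  71:2354
  72:2589  73:757  74:1007  75:3359  76:4969  77:3439  78:6227  79:164
Giant step factor: 3648^(-80) ≡ 970 (mod 6317).
Scan 4314·970^i mod 6317 for i = 0, 1, …:
  i=0: 4314   i=1: 2726   i=2: 3714   i=3: 1890
  i=4: 1370   i=5: 2330   i=6: 4931   i=7: 1101
  i=8: 397   i=9: 6070     …   i=23: 1583
  i=24: 479
Match at i=24, j=20: x = 24·80 + 20 = 1940.

1940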